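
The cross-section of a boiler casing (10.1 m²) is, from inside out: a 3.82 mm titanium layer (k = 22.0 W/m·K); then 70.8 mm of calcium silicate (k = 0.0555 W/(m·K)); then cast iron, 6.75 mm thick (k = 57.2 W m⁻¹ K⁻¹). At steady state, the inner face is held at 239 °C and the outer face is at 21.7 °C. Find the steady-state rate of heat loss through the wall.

Q = 1720 W

Treat each layer as a resistance in series:
  R_titanium = L/(kA) = 0.00382/(22.0·10.1) = 1.719×10^-5 K/W
  R_calcium silicate = L/(kA) = 0.0708/(0.0555·10.1) = 0.1263 K/W
  R_cast iron = L/(kA) = 0.00675/(57.2·10.1) = 1.168×10^-5 K/W
ΣR = 1.719×10^-5 + 0.1263 + 1.168×10^-5 = 0.1263 K/W
Q = ΔT/ΣR = (239 °C − 21.7 °C)/0.1263 = 1720 W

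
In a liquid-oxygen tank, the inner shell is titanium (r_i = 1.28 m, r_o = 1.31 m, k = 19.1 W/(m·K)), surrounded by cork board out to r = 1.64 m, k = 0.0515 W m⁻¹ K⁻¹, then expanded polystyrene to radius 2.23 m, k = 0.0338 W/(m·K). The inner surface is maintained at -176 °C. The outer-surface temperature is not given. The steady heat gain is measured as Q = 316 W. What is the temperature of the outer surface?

Sum the resistances:
  R_titanium = (1/1.28 − 1/1.31)/(4πk) = 0.01789/(4π·19.1) = 7.454×10^-5 K/W
  R_cork board = (1/1.31 − 1/1.64)/(4πk) = 0.1536/(4π·0.0515) = 0.2373 K/W
  R_expanded polystyrene = (1/1.64 − 1/2.23)/(4πk) = 0.1613/(4π·0.0338) = 0.3798 K/W
ΣR = 0.6172 K/W
ΔT = Q·ΣR = 316 × 0.6172 = 195.0 K
Heat flows inward, so T_out = T_in + ΔT = -176 + 195.0 = 19.0 °C

T_out = 19.0 °C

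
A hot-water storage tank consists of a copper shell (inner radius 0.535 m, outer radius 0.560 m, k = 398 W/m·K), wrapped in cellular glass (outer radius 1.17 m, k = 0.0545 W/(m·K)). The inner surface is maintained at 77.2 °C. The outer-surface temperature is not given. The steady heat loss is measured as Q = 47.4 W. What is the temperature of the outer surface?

T_out = 12.8 °C

Series resistances:
  R_copper = (1/0.535 − 1/0.560)/(4πk) = 0.08344/(4π·398) = 1.668×10^-5 K/W
  R_cellular glass = (1/0.560 − 1/1.17)/(4πk) = 0.9310/(4π·0.0545) = 1.359 K/W
ΣR = 1.359 K/W
ΔT = Q·ΣR = 47.4 × 1.359 = 64.42 K
Heat flows outward, so T_out = T_in − ΔT = 77.2 − 64.42 = 12.8 °C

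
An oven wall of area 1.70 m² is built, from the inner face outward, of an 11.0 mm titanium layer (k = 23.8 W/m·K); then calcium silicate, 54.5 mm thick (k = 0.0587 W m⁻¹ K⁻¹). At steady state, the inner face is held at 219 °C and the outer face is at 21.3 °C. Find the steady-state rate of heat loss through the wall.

Q = 362 W

Series thermal resistances, inner to outer:
  R_titanium = L/(kA) = 0.0110/(23.8·1.70) = 2.719×10^-4 K/W
  R_calcium silicate = L/(kA) = 0.0545/(0.0587·1.70) = 0.5461 K/W
ΣR = 2.719×10^-4 + 0.5461 = 0.5464 K/W
Q = ΔT/ΣR = (219 °C − 21.3 °C)/0.5464 = 362 W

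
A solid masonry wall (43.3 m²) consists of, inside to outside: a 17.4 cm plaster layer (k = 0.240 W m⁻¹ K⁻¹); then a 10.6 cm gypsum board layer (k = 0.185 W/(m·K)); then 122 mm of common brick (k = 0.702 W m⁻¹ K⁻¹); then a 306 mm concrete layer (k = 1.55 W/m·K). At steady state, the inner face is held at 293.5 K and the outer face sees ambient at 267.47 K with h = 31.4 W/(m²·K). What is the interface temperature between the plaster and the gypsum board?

Resistance network (inner→outer):
  R_plaster = L/(kA) = 0.174/(0.240·43.3) = 0.01674 K/W
  R_gypsum board = L/(kA) = 0.106/(0.185·43.3) = 0.01323 K/W
  R_common brick = L/(kA) = 0.122/(0.702·43.3) = 0.004014 K/W
  R_concrete = L/(kA) = 0.306/(1.55·43.3) = 0.004559 K/W
  R_conv,out = 1/(hA) = 1/(31.4·43.3) = 7.355×10^-4 K/W
ΣR = 0.01674 + 0.01323 + 0.004014 + 0.004559 + 7.355×10^-4 = 0.03928 K/W
Q = ΔT/ΣR = (293.5 K − 267.47 K)/0.03928 = 662.7 W
From the inner boundary to the plaster/gypsum board interface, ΣR_partial = 0.01674 K/W.
T_interface = T_in − Q·ΣR_partial = 293.5 K − (662.7)(0.01674) = 282.41 K

T = 282.41 K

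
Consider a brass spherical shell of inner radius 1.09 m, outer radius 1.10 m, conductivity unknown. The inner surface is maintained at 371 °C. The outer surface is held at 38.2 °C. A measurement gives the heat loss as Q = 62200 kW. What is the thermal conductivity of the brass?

ΣR = ΔT/Q = |371 − 38.2|/6.22×10^7 = 5.350×10^-6 K/W
(1/r₁−1/r₂)/(4πk) = 5.350×10^-6 ⇒ k = 0.008340/(4π·5.350×10^-6) = 124 W/m·K

k = 124 W/m·K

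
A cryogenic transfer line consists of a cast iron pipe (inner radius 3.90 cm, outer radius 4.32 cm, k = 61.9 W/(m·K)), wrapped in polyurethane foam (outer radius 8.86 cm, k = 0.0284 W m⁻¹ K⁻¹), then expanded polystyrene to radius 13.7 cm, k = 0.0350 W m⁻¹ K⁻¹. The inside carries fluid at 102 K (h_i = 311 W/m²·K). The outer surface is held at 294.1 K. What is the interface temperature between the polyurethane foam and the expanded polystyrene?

T = 230.9 K

Series thermal resistances, inner to outer:
  R'_conv,in = 1/(2πr h) = 1/(2π·0.0390·311) = 0.01312 m·K/W
  R'_cast iron = ln(0.0432/0.0390)/(2πk) = 0.1023/(2π·61.9) = 2.630×10^-4 m·K/W
  R'_polyurethane foam = ln(0.0886/0.0432)/(2πk) = 0.7183/(2π·0.0284) = 4.025 m·K/W
  R'_expanded polystyrene = ln(0.137/0.0886)/(2πk) = 0.4358/(2π·0.0350) = 1.982 m·K/W
ΣR = 0.01312 + 2.630×10^-4 + 4.025 + 1.982 = 6.020 m·K/W
Q' = ΔT/ΣR = (102 K − 294.1 K)/6.020 = -31.91 W/m
From the inner boundary to the polyurethane foam/expanded polystyrene interface, ΣR_partial = 4.038 m·K/W.
T_interface = T_in − Q'·ΣR_partial = 102 K − (-31.91)(4.038) = 230.9 K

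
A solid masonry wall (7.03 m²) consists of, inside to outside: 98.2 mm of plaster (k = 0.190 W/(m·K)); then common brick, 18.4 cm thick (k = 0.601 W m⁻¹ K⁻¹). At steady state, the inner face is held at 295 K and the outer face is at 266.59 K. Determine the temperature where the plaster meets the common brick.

Treat each layer as a resistance in series:
  R_plaster = L/(kA) = 0.0982/(0.190·7.03) = 0.07352 K/W
  R_common brick = L/(kA) = 0.184/(0.601·7.03) = 0.04355 K/W
ΣR = 0.07352 + 0.04355 = 0.1171 K/W
Q = ΔT/ΣR = (295 K − 266.59 K)/0.1171 = 242.6 W
From the inner boundary to the plaster/common brick interface, ΣR_partial = 0.07352 K/W.
T_interface = T_in − Q·ΣR_partial = 295 K − (242.6)(0.07352) = 277.16 K

T = 277.16 K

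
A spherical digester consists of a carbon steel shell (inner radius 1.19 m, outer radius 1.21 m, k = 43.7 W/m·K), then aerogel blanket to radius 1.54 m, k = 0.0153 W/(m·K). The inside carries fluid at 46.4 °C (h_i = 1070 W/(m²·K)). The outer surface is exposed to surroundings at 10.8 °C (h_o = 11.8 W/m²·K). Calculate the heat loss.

Series thermal resistances, inner to outer:
  R_conv,in = 1/(4πr²h) = 1/(4π·1.19²·1070) = 5.252×10^-5 K/W
  R_carbon steel = (1/1.19 − 1/1.21)/(4πk) = 0.01389/(4π·43.7) = 2.529×10^-5 K/W
  R_aerogel blanket = (1/1.21 − 1/1.54)/(4πk) = 0.1771/(4π·0.0153) = 0.9211 K/W
  R_conv,out = 1/(4πr²h) = 1/(4π·1.54²·11.8) = 0.002844 K/W
ΣR = 5.252×10^-5 + 2.529×10^-5 + 0.9211 + 0.002844 = 0.9240 K/W
Q = ΔT/ΣR = (46.4 °C − 10.8 °C)/0.9240 = 38.5 W

Q = 38.5 W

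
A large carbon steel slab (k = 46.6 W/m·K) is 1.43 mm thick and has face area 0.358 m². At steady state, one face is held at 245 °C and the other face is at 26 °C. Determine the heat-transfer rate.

Q = kA·ΔT/L = 46.6 × 0.358 × |245 °C − 26 °C| / 0.00143 = 2.55×10^6 W

Q = 2550 kW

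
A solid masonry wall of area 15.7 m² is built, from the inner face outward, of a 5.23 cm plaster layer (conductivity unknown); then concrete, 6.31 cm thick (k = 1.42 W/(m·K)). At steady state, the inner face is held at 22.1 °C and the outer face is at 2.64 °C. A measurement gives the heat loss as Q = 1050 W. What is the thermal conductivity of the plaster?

ΣR = ΔT/Q = |22.1 − 2.64|/1050 = 0.01853 K/W
Known resistances:
  R_concrete = L/(kA) = 0.0631/(1.42·15.7) = 0.002830 K/W
R_plaster = ΣR − ΣR_known = 0.01853 − 0.002830 = 0.01570 K/W
L/(kA) = 0.01570 ⇒ k = 0.0523/(0.01570·15.7) = 0.212 W/m·K

k = 0.212 W/m·K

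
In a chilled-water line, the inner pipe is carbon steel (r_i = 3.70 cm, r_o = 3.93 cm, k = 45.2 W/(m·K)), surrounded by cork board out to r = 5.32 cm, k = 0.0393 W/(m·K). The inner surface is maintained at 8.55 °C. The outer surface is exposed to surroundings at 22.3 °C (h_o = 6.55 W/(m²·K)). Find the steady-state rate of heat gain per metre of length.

Q' = 8.17 W/m

Series thermal resistances, inner to outer:
  R'_carbon steel = ln(0.0393/0.0370)/(2πk) = 0.06031/(2π·45.2) = 2.123×10^-4 m·K/W
  R'_cork board = ln(0.0532/0.0393)/(2πk) = 0.3028/(2π·0.0393) = 1.226 m·K/W
  R'_conv,out = 1/(2πr h) = 1/(2π·0.0532·6.55) = 0.4567 m·K/W
ΣR = 2.123×10^-4 + 1.226 + 0.4567 = 1.683 m·K/W
Q' = ΔT/ΣR = (8.55 °C − 22.3 °C)/1.683 = -8.17 W/m
(Negative Q' ⇒ heat flows inward; heat gain = 8.17 W/m.)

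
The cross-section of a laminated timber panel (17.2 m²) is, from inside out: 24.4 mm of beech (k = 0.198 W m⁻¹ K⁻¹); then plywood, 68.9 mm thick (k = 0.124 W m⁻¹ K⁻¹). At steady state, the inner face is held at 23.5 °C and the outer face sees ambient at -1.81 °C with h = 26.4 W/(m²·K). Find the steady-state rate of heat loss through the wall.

Treat each layer as a resistance in series:
  R_beech = L/(kA) = 0.0244/(0.198·17.2) = 0.007165 K/W
  R_plywood = L/(kA) = 0.0689/(0.124·17.2) = 0.03230 K/W
  R_conv,out = 1/(hA) = 1/(26.4·17.2) = 0.002202 K/W
ΣR = 0.007165 + 0.03230 + 0.002202 = 0.04167 K/W
Q = ΔT/ΣR = (23.5 °C − -1.81 °C)/0.04167 = 607 W

Q = 607 W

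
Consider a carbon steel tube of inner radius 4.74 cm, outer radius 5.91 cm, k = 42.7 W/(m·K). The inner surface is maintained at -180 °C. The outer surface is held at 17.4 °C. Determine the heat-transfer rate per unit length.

Q' = 2.40×10^5 W/m

Q' = 2πk·ΔT/ln(r₂/r₁) = 2π × 42.7 × 197.4 / ln(0.0591/0.0474) = 2.40×10^5 W/m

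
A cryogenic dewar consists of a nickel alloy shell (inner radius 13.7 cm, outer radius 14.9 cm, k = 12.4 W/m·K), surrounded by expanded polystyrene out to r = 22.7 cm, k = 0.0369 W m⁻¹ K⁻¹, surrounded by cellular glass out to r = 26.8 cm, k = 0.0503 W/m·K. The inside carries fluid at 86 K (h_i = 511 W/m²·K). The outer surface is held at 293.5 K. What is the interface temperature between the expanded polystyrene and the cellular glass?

Treat each layer as a resistance in series:
  R_conv,in = 1/(4πr²h) = 1/(4π·0.137²·511) = 0.008297 K/W
  R_nickel alloy = (1/0.137 − 1/0.149)/(4πk) = 0.5879/(4π·12.4) = 0.003773 K/W
  R_expanded polystyrene = (1/0.149 − 1/0.227)/(4πk) = 2.306/(4π·0.0369) = 4.973 K/W
  R_cellular glass = (1/0.227 − 1/0.268)/(4πk) = 0.6739/(4π·0.0503) = 1.066 K/W
ΣR = 0.008297 + 0.003773 + 4.973 + 1.066 = 6.051 K/W
Q = ΔT/ΣR = (86 K − 293.5 K)/6.051 = -34.29 W
From the inner boundary to the expanded polystyrene/cellular glass interface, ΣR_partial = 4.985 K/W.
T_interface = T_in − Q·ΣR_partial = 86 K − (-34.29)(4.985) = 256.9 K

T = 256.9 K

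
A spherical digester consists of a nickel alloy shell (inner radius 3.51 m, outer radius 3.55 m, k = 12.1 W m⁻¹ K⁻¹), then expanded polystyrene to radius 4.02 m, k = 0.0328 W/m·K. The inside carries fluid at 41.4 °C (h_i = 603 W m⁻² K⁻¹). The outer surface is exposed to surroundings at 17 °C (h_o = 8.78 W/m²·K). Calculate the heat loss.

Q = 303 W

Series thermal resistances, inner to outer:
  R_conv,in = 1/(4πr²h) = 1/(4π·3.51²·603) = 1.071×10^-5 K/W
  R_nickel alloy = (1/3.51 − 1/3.55)/(4πk) = 0.003210/(4π·12.1) = 2.111×10^-5 K/W
  R_expanded polystyrene = (1/3.55 − 1/4.02)/(4πk) = 0.03293/(4π·0.0328) = 0.07990 K/W
  R_conv,out = 1/(4πr²h) = 1/(4π·4.02²·8.78) = 5.608×10^-4 K/W
ΣR = 1.071×10^-5 + 2.111×10^-5 + 0.07990 + 5.608×10^-4 = 0.08049 K/W
Q = ΔT/ΣR = (41.4 °C − 17 °C)/0.08049 = 303 W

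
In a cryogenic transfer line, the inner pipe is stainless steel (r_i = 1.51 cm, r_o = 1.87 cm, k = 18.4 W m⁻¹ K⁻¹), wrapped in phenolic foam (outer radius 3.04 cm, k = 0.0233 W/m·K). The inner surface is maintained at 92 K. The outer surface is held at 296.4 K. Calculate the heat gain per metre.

Treat each layer as a resistance in series:
  R'_stainless steel = ln(0.0187/0.0151)/(2πk) = 0.2138/(2π·18.4) = 0.001850 m·K/W
  R'_phenolic foam = ln(0.0304/0.0187)/(2πk) = 0.4859/(2π·0.0233) = 3.319 m·K/W
ΣR = 0.001850 + 3.319 = 3.321 m·K/W
Q' = ΔT/ΣR = (92 K − 296.4 K)/3.321 = -61.5 W/m
(Negative Q' ⇒ heat flows inward; heat gain = 61.5 W/m.)

Q' = 61.5 W/m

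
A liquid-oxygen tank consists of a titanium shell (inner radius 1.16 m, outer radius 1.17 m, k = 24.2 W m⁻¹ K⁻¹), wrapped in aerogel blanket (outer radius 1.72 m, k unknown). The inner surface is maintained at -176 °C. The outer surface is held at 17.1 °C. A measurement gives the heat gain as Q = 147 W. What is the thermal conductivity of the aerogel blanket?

ΣR = ΔT/Q = |-176 − 17.1|/147 = 1.314 K/W
Known resistances:
  R_titanium = (1/1.16 − 1/1.17)/(4πk) = 0.007368/(4π·24.2) = 2.423×10^-5 K/W
R_aerogel blanket = ΣR − ΣR_known = 1.314 − 2.423×10^-5 = 1.314 K/W
(1/r₁−1/r₂)/(4πk) = 1.314 ⇒ k = 0.2733/(4π·1.314) = 0.0166 W/m·K

k = 0.0166 W/m·K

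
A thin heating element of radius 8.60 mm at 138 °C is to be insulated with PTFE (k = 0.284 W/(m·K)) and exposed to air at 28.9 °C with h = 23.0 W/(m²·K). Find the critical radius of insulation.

r_cr = 1.23 cm

For a cylinder, r_cr = k_ins/h = 0.284/23.0 = 0.0123 m = 1.23 cm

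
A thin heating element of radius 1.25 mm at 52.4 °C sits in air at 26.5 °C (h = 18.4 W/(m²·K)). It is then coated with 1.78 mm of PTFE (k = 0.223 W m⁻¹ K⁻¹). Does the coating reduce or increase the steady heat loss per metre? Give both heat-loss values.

increases: 3.74 → 7.43 W/m

Critical radius for a cylinder: r_cr = k/h = 0.0121 m = 1.21 cm.
Outer radius after coating: r₂ = 0.00125 + 0.00178 = 0.00303 m.
Since r₁ < r_cr and r₂ ≤ r_cr, the coating moves toward the maximum at r_cr — heat loss rises.
Bare: R = 1/(2πr₁h) = 6.920 m·K/W; Q = 25.9/6.920 = 3.74 W/m.
Coated: R = R_cond + R_conv = 3.487 m·K/W; Q = 25.9/3.487 = 7.43 W/m.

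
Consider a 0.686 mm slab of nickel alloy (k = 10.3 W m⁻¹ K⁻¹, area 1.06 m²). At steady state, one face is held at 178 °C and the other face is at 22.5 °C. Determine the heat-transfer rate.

Q = kA·ΔT/L = 10.3 × 1.06 × |178 °C − 22.5 °C| / 6.86×10^-4 = 2.47×10^6 W

Q = 2470 kW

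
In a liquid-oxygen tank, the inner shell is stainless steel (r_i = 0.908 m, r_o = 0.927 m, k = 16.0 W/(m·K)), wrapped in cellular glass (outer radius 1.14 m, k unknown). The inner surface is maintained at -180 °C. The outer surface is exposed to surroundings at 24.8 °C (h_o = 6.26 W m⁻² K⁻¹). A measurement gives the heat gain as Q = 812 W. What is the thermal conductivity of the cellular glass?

k = 0.0662 W/m·K

ΣR = ΔT/Q = |-180 − 24.8|/812 = 0.2522 K/W
Known resistances:
  R_stainless steel = (1/0.908 − 1/0.927)/(4πk) = 0.02257/(4π·16.0) = 1.123×10^-4 K/W
  R_conv,out = 1/(4πr²h) = 1/(4π·1.14²·6.26) = 0.009782 K/W
R_cellular glass = ΣR − ΣR_known = 0.2522 − 0.009894 = 0.2423 K/W
(1/r₁−1/r₂)/(4πk) = 0.2423 ⇒ k = 0.2016/(4π·0.2423) = 0.0662 W/m·K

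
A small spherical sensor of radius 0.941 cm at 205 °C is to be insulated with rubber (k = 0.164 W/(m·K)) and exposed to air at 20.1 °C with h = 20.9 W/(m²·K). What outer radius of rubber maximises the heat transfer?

For a sphere, r_cr = 2k_ins/h = 2·0.164/20.9 = 0.0157 m = 1.57 cm

r_cr = 1.57 cm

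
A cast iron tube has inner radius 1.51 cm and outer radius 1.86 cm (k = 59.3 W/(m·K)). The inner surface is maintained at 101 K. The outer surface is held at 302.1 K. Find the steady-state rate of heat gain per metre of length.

Q' = 2πk·ΔT/ln(r₂/r₁) = 2π × 59.3 × 201.1 / ln(0.0186/0.0151) = 3.59×10^5 W/m

Q' = 359 kW/m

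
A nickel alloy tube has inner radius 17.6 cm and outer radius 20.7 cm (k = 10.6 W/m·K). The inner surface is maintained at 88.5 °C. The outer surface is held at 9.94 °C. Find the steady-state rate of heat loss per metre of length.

Q' = 32.3 kW/m

Q' = 2πk·ΔT/ln(r₂/r₁) = 2π × 10.6 × 78.56 / ln(0.207/0.176) = 32300 W/m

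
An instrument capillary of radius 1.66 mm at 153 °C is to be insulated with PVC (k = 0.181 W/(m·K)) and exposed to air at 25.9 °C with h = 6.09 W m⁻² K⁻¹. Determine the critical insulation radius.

For a cylinder, r_cr = k_ins/h = 0.181/6.09 = 0.0297 m = 2.97 cm

r_cr = 2.97 cm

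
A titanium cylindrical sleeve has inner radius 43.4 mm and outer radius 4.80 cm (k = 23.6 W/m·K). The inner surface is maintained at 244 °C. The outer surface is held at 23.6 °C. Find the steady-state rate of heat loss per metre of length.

Q' = 3.24×10^5 W/m

Q' = 2πk·ΔT/ln(r₂/r₁) = 2π × 23.6 × 220.4 / ln(0.0480/0.0434) = 3.24×10^5 W/m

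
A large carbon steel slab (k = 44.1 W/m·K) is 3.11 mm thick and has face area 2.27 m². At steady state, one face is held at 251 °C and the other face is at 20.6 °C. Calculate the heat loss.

Q = 7420 kW

Q = kA·ΔT/L = 44.1 × 2.27 × |251 °C − 20.6 °C| / 0.00311 = 7.42×10^6 W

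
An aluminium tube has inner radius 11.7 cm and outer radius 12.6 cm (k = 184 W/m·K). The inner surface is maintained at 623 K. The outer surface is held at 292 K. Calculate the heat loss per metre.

Q' = 2πk·ΔT/ln(r₂/r₁) = 2π × 184 × 331 / ln(0.126/0.117) = 5.16×10^6 W/m

Q' = 5160 kW/m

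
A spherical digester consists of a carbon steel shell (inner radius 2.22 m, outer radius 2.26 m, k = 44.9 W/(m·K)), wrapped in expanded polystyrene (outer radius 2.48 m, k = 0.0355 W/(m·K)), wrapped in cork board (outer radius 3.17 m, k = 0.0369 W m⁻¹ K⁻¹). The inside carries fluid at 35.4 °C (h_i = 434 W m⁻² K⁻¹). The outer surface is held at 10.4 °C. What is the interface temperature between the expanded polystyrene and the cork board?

T = 27.5 °C

Series thermal resistances, inner to outer:
  R_conv,in = 1/(4πr²h) = 1/(4π·2.22²·434) = 3.720×10^-5 K/W
  R_carbon steel = (1/2.22 − 1/2.26)/(4πk) = 0.007973/(4π·44.9) = 1.413×10^-5 K/W
  R_expanded polystyrene = (1/2.26 − 1/2.48)/(4πk) = 0.03925/(4π·0.0355) = 0.08799 K/W
  R_cork board = (1/2.48 − 1/3.17)/(4πk) = 0.08777/(4π·0.0369) = 0.1893 K/W
ΣR = 3.720×10^-5 + 1.413×10^-5 + 0.08799 + 0.1893 = 0.2773 K/W
Q = ΔT/ΣR = (35.4 °C − 10.4 °C)/0.2773 = 90.16 W
From the inner boundary to the expanded polystyrene/cork board interface, ΣR_partial = 0.08804 K/W.
T_interface = T_in − Q·ΣR_partial = 35.4 °C − (90.16)(0.08804) = 27.5 °C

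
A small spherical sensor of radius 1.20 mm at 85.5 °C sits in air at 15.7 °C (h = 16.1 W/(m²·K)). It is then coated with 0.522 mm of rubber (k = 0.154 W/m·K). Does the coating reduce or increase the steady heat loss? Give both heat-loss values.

Critical radius for a sphere: r_cr = 2k/h = 0.0191 m = 1.91 cm.
Outer radius after coating: r₂ = 0.00120 + 5.22×10^-4 = 0.001722 m.
Since r₁ < r_cr and r₂ ≤ r_cr, the coating moves toward the maximum at r_cr — heat loss rises.
Bare: R = 1/(4πr₁²h) = 3432 K/W; Q = 69.8/3432 = 0.0203 W.
Coated: R = R_cond + R_conv = 1797 K/W; Q = 69.8/1797 = 0.0388 W.

increases: 0.0203 → 0.0388 W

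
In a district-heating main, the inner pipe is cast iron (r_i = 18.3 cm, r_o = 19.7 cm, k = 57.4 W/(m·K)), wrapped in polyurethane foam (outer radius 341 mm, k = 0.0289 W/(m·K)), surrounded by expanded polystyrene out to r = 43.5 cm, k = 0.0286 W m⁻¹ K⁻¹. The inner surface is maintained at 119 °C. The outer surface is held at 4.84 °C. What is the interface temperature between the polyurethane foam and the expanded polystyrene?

T = 40.2 °C

Series thermal resistances, inner to outer:
  R'_cast iron = ln(0.197/0.183)/(2πk) = 0.07372/(2π·57.4) = 2.044×10^-4 m·K/W
  R'_polyurethane foam = ln(0.341/0.197)/(2πk) = 0.5487/(2π·0.0289) = 3.022 m·K/W
  R'_expanded polystyrene = ln(0.435/0.341)/(2πk) = 0.2435/(2π·0.0286) = 1.355 m·K/W
ΣR = 2.044×10^-4 + 3.022 + 1.355 = 4.377 m·K/W
Q' = ΔT/ΣR = (119 °C − 4.84 °C)/4.377 = 26.08 W/m
From the inner boundary to the polyurethane foam/expanded polystyrene interface, ΣR_partial = 3.022 m·K/W.
T_interface = T_in − Q'·ΣR_partial = 119 °C − (26.08)(3.022) = 40.2 °C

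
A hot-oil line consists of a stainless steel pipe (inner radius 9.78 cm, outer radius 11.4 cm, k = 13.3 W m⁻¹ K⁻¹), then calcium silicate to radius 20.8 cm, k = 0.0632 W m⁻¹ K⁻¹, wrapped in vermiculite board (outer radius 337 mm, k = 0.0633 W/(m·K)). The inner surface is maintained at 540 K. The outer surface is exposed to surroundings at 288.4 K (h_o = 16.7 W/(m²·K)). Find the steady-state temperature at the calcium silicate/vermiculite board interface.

T = 402 K

Treat each layer as a resistance in series:
  R'_stainless steel = ln(0.114/0.0978)/(2πk) = 0.1533/(2π·13.3) = 0.001834 m·K/W
  R'_calcium silicate = ln(0.208/0.114)/(2πk) = 0.6013/(2π·0.0632) = 1.514 m·K/W
  R'_vermiculite board = ln(0.337/0.208)/(2πk) = 0.4825/(2π·0.0633) = 1.213 m·K/W
  R'_conv,out = 1/(2πr h) = 1/(2π·0.337·16.7) = 0.02828 m·K/W
ΣR = 0.001834 + 1.514 + 1.213 + 0.02828 = 2.757 m·K/W
Q' = ΔT/ΣR = (540 K − 288.4 K)/2.757 = 91.26 W/m
From the inner boundary to the calcium silicate/vermiculite board interface, ΣR_partial = 1.516 m·K/W.
T_interface = T_in − Q'·ΣR_partial = 540 K − (91.26)(1.516) = 402 K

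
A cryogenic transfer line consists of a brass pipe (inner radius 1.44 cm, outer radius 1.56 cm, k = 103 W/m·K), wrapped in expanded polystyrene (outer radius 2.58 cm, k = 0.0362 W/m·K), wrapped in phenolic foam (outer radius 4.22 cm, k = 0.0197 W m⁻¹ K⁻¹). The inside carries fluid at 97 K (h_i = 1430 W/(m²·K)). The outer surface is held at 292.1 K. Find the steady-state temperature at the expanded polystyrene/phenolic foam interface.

Resistance network (inner→outer):
  R'_conv,in = 1/(2πr h) = 1/(2π·0.0144·1430) = 0.007729 m·K/W
  R'_brass = ln(0.0156/0.0144)/(2πk) = 0.08004/(2π·103) = 1.237×10^-4 m·K/W
  R'_expanded polystyrene = ln(0.0258/0.0156)/(2πk) = 0.5031/(2π·0.0362) = 2.212 m·K/W
  R'_phenolic foam = ln(0.0422/0.0258)/(2πk) = 0.4920/(2π·0.0197) = 3.975 m·K/W
ΣR = 0.007729 + 1.237×10^-4 + 2.212 + 3.975 = 6.195 m·K/W
Q' = ΔT/ΣR = (97 K − 292.1 K)/6.195 = -31.49 W/m
From the inner boundary to the expanded polystyrene/phenolic foam interface, ΣR_partial = 2.220 m·K/W.
T_interface = T_in − Q'·ΣR_partial = 97 K − (-31.49)(2.220) = 167 K

T = 167 K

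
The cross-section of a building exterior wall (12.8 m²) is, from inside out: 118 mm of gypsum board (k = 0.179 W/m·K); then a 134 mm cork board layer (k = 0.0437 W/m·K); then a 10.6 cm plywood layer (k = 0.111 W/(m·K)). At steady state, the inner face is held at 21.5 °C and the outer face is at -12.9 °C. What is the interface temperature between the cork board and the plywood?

T = -5.88 °C

Treat each layer as a resistance in series:
  R_gypsum board = L/(kA) = 0.118/(0.179·12.8) = 0.05150 K/W
  R_cork board = L/(kA) = 0.134/(0.0437·12.8) = 0.2396 K/W
  R_plywood = L/(kA) = 0.106/(0.111·12.8) = 0.07461 K/W
ΣR = 0.05150 + 0.2396 + 0.07461 = 0.3657 K/W
Q = ΔT/ΣR = (21.5 °C − -12.9 °C)/0.3657 = 94.07 W
From the inner boundary to the cork board/plywood interface, ΣR_partial = 0.2911 K/W.
T_interface = T_in − Q·ΣR_partial = 21.5 °C − (94.07)(0.2911) = -5.88 °C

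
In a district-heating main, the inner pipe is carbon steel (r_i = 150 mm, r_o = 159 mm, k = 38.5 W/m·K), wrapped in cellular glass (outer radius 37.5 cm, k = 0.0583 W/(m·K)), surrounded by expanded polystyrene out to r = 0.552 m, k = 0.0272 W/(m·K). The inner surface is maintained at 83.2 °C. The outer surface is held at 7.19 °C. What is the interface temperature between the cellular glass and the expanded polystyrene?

T = 44.5 °C

Treat each layer as a resistance in series:
  R'_carbon steel = ln(0.159/0.150)/(2πk) = 0.05827/(2π·38.5) = 2.409×10^-4 m·K/W
  R'_cellular glass = ln(0.375/0.159)/(2πk) = 0.8580/(2π·0.0583) = 2.342 m·K/W
  R'_expanded polystyrene = ln(0.552/0.375)/(2πk) = 0.3866/(2π·0.0272) = 2.262 m·K/W
ΣR = 2.409×10^-4 + 2.342 + 2.262 = 4.604 m·K/W
Q' = ΔT/ΣR = (83.2 °C − 7.19 °C)/4.604 = 16.51 W/m
From the inner boundary to the cellular glass/expanded polystyrene interface, ΣR_partial = 2.342 m·K/W.
T_interface = T_in − Q'·ΣR_partial = 83.2 °C − (16.51)(2.342) = 44.5 °C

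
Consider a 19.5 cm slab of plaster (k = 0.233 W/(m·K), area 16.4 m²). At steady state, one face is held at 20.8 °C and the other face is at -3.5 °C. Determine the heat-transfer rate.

Q = 476 W

Q = kA·ΔT/L = 0.233 × 16.4 × |20.8 °C − -3.5 °C| / 0.195 = 476 W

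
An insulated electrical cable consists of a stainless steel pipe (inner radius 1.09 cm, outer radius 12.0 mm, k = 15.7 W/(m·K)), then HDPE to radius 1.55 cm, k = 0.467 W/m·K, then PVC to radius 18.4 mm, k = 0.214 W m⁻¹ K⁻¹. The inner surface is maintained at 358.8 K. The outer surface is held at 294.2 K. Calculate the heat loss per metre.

Treat each layer as a resistance in series:
  R'_stainless steel = ln(0.0120/0.0109)/(2πk) = 0.09614/(2π·15.7) = 9.746×10^-4 m·K/W
  R'_HDPE = ln(0.0155/0.0120)/(2πk) = 0.2559/(2π·0.467) = 0.08722 m·K/W
  R'_PVC = ln(0.0184/0.0155)/(2πk) = 0.1715/(2π·0.214) = 0.1276 m·K/W
ΣR = 9.746×10^-4 + 0.08722 + 0.1276 = 0.2158 m·K/W
Q' = ΔT/ΣR = (358.8 K − 294.2 K)/0.2158 = 299 W/m

Q' = 299 W/m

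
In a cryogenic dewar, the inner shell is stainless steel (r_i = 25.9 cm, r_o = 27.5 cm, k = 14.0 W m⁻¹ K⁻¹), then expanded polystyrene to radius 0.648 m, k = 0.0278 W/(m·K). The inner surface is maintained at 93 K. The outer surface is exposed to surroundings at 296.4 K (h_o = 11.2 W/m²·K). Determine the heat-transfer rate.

Treat each layer as a resistance in series:
  R_stainless steel = (1/0.259 − 1/0.275)/(4πk) = 0.2246/(4π·14.0) = 0.001277 K/W
  R_expanded polystyrene = (1/0.275 − 1/0.648)/(4πk) = 2.093/(4π·0.0278) = 5.992 K/W
  R_conv,out = 1/(4πr²h) = 1/(4π·0.648²·11.2) = 0.01692 K/W
ΣR = 0.001277 + 5.992 + 0.01692 = 6.010 K/W
Q = ΔT/ΣR = (93 K − 296.4 K)/6.010 = -33.8 W
(Negative Q ⇒ heat flows inward; heat gain = 33.8 W.)

Q = 33.8 W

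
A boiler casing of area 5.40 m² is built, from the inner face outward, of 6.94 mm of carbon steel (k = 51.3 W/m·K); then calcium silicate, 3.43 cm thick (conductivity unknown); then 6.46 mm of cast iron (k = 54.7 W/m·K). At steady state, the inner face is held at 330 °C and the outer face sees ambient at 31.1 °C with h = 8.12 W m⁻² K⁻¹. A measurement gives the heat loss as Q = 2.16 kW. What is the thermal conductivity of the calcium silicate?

k = 0.0550 W/m·K

ΣR = ΔT/Q = |330 − 31.1|/2160 = 0.1384 K/W
Known resistances:
  R_carbon steel = L/(kA) = 0.00694/(51.3·5.40) = 2.505×10^-5 K/W
  R_cast iron = L/(kA) = 0.00646/(54.7·5.40) = 2.187×10^-5 K/W
  R_conv,out = 1/(hA) = 1/(8.12·5.40) = 0.02281 K/W
R_calcium silicate = ΣR − ΣR_known = 0.1384 − 0.02286 = 0.1155 K/W
L/(kA) = 0.1155 ⇒ k = 0.0343/(0.1155·5.40) = 0.0550 W/m·K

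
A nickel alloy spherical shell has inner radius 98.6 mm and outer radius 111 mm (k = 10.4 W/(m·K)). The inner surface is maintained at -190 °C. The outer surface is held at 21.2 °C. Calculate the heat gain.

Q = 24400 W

Q = 4πk·ΔT/(1/r₁ − 1/r₂) = 4π × 10.4 × 211.2 / (1/0.0986 − 1/0.111) = 24400 W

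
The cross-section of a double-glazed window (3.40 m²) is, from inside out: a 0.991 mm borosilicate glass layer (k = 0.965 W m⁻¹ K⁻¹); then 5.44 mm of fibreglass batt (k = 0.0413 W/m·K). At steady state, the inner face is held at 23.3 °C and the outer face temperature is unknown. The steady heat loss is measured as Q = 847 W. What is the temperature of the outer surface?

Sum the resistances:
  R_borosilicate glass = L/(kA) = 9.91×10^-4/(0.965·3.40) = 3.020×10^-4 K/W
  R_fibreglass batt = L/(kA) = 0.00544/(0.0413·3.40) = 0.03874 K/W
ΣR = 0.03904 K/W
ΔT = Q·ΣR = 847 × 0.03904 = 33.07 K
Heat flows outward, so T_out = T_in − ΔT = 23.3 − 33.07 = -9.77 °C

T_out = -9.77 °C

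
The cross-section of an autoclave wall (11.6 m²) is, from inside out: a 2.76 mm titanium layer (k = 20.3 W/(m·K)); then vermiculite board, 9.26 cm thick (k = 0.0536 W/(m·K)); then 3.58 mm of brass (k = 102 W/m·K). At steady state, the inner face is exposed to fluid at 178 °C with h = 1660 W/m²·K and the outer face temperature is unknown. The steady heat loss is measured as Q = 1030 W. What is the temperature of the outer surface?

Sum the resistances:
  R_conv,in = 1/(hA) = 1/(1660·11.6) = 5.193×10^-5 K/W
  R_titanium = L/(kA) = 0.00276/(20.3·11.6) = 1.172×10^-5 K/W
  R_vermiculite board = L/(kA) = 0.0926/(0.0536·11.6) = 0.1489 K/W
  R_brass = L/(kA) = 0.00358/(102·11.6) = 3.026×10^-6 K/W
ΣR = 0.1490 K/W
ΔT = Q·ΣR = 1030 × 0.1490 = 153.5 K
Heat flows outward, so T_out = T_in − ΔT = 178 − 153.5 = 24.5 °C

T_out = 24.5 °C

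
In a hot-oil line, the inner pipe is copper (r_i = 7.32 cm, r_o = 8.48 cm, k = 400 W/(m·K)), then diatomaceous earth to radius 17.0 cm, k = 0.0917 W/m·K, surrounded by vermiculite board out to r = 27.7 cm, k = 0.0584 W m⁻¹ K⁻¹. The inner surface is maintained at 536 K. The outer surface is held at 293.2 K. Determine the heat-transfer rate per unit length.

Series thermal resistances, inner to outer:
  R'_copper = ln(0.0848/0.0732)/(2πk) = 0.1471/(2π·400) = 5.853×10^-5 m·K/W
  R'_diatomaceous earth = ln(0.170/0.0848)/(2πk) = 0.6955/(2π·0.0917) = 1.207 m·K/W
  R'_vermiculite board = ln(0.277/0.170)/(2πk) = 0.4882/(2π·0.0584) = 1.331 m·K/W
ΣR = 5.853×10^-5 + 1.207 + 1.331 = 2.538 m·K/W
Q' = ΔT/ΣR = (536 K − 293.2 K)/2.538 = 95.7 W/m

Q' = 95.7 W/m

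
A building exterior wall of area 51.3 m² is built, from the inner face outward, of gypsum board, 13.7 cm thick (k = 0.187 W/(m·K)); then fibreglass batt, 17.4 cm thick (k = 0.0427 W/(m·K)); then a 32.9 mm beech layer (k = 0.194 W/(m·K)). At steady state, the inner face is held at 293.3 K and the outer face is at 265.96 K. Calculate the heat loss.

Resistance network (inner→outer):
  R_gypsum board = L/(kA) = 0.137/(0.187·51.3) = 0.01428 K/W
  R_fibreglass batt = L/(kA) = 0.174/(0.0427·51.3) = 0.07943 K/W
  R_beech = L/(kA) = 0.0329/(0.194·51.3) = 0.003306 K/W
ΣR = 0.01428 + 0.07943 + 0.003306 = 0.09702 K/W
Q = ΔT/ΣR = (293.3 K − 265.96 K)/0.09702 = 282 W

Q = 282 W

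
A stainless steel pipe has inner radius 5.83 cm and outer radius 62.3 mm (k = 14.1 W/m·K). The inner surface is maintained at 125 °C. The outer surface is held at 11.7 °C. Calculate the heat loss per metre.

Q' = 2πk·ΔT/ln(r₂/r₁) = 2π × 14.1 × 113.3 / ln(0.0623/0.0583) = 1.51×10^5 W/m

Q' = 151 kW/m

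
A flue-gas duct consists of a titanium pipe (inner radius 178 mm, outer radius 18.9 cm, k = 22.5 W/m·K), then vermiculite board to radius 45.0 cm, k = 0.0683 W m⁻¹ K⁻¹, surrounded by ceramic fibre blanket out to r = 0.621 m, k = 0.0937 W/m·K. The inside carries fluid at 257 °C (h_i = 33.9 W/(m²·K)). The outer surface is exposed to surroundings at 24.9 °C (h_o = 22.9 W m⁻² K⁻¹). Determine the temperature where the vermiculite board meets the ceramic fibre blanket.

T = 74.6 °C

Treat each layer as a resistance in series:
  R'_conv,in = 1/(2πr h) = 1/(2π·0.178·33.9) = 0.02638 m·K/W
  R'_titanium = ln(0.189/0.178)/(2πk) = 0.05996/(2π·22.5) = 4.242×10^-4 m·K/W
  R'_vermiculite board = ln(0.450/0.189)/(2πk) = 0.8675/(2π·0.0683) = 2.021 m·K/W
  R'_ceramic fibre blanket = ln(0.621/0.450)/(2πk) = 0.3221/(2π·0.0937) = 0.5471 m·K/W
  R'_conv,out = 1/(2πr h) = 1/(2π·0.621·22.9) = 0.01119 m·K/W
ΣR = 0.02638 + 4.242×10^-4 + 2.021 + 0.5471 + 0.01119 = 2.606 m·K/W
Q' = ΔT/ΣR = (257 °C − 24.9 °C)/2.606 = 89.06 W/m
From the inner boundary to the vermiculite board/ceramic fibre blanket interface, ΣR_partial = 2.048 m·K/W.
T_interface = T_in − Q'·ΣR_partial = 257 °C − (89.06)(2.048) = 74.6 °C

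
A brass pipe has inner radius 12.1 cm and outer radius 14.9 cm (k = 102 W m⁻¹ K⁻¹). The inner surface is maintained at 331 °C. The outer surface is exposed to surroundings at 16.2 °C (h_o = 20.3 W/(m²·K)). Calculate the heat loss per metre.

Q' = 5950 W/m

Treat each layer as a resistance in series:
  R'_brass = ln(0.149/0.121)/(2πk) = 0.2082/(2π·102) = 3.248×10^-4 m·K/W
  R'_conv,out = 1/(2πr h) = 1/(2π·0.149·20.3) = 0.05262 m·K/W
ΣR = 3.248×10^-4 + 0.05262 = 0.05294 m·K/W
Q' = ΔT/ΣR = (331 °C − 16.2 °C)/0.05294 = 5950 W/m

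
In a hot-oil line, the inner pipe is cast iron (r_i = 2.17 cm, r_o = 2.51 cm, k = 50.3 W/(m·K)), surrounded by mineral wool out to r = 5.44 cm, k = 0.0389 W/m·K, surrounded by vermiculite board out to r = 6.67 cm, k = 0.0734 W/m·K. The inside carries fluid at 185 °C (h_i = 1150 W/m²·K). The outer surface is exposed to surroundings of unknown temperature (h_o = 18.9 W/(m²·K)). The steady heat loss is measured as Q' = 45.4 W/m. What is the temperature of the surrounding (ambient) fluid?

Sum the resistances:
  R'_conv,in = 1/(2πr h) = 1/(2π·0.0217·1150) = 0.006378 m·K/W
  R'_cast iron = ln(0.0251/0.0217)/(2πk) = 0.1456/(2π·50.3) = 4.606×10^-4 m·K/W
  R'_mineral wool = ln(0.0544/0.0251)/(2πk) = 0.7735/(2π·0.0389) = 3.165 m·K/W
  R'_vermiculite board = ln(0.0667/0.0544)/(2πk) = 0.2038/(2π·0.0734) = 0.4420 m·K/W
  R'_conv,out = 1/(2πr h) = 1/(2π·0.0667·18.9) = 0.1263 m·K/W
ΣR = 3.740 m·K/W
ΔT = Q'·ΣR = 45.4 × 3.740 = 169.8 K
Heat flows outward, so T_out = T_in − ΔT = 185 − 169.8 = 15.2 °C

T_out = 15.2 °C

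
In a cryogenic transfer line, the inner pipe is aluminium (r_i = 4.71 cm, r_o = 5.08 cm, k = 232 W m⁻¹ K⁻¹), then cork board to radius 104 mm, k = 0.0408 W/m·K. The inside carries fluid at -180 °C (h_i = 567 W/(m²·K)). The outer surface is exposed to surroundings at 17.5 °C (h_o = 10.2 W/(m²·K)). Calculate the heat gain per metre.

Q' = 66.9 W/m

Resistance network (inner→outer):
  R'_conv,in = 1/(2πr h) = 1/(2π·0.0471·567) = 0.005960 m·K/W
  R'_aluminium = ln(0.0508/0.0471)/(2πk) = 0.07562/(2π·232) = 5.188×10^-5 m·K/W
  R'_cork board = ln(0.104/0.0508)/(2πk) = 0.7165/(2π·0.0408) = 2.795 m·K/W
  R'_conv,out = 1/(2πr h) = 1/(2π·0.104·10.2) = 0.1500 m·K/W
ΣR = 0.005960 + 5.188×10^-5 + 2.795 + 0.1500 = 2.951 m·K/W
Q' = ΔT/ΣR = (-180 °C − 17.5 °C)/2.951 = -66.9 W/m
(Negative Q' ⇒ heat flows inward; heat gain = 66.9 W/m.)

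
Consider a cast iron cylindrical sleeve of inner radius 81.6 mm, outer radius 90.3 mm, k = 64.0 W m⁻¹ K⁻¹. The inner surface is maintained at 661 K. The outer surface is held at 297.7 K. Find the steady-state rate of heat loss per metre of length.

Q' = 2πk·ΔT/ln(r₂/r₁) = 2π × 64.0 × 363.3 / ln(0.0903/0.0816) = 1.44×10^6 W/m

Q' = 1.44×10^6 W/m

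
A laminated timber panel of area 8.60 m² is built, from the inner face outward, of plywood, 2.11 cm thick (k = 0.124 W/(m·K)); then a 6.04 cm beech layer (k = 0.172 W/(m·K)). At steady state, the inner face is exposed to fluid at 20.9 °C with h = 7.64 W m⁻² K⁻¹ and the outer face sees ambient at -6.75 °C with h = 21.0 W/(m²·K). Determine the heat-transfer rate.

Resistance network (inner→outer):
  R_conv,in = 1/(hA) = 1/(7.64·8.60) = 0.01522 K/W
  R_plywood = L/(kA) = 0.0211/(0.124·8.60) = 0.01979 K/W
  R_beech = L/(kA) = 0.0604/(0.172·8.60) = 0.04083 K/W
  R_conv,out = 1/(hA) = 1/(21.0·8.60) = 0.005537 K/W
ΣR = 0.01522 + 0.01979 + 0.04083 + 0.005537 = 0.08138 K/W
Q = ΔT/ΣR = (20.9 °C − -6.75 °C)/0.08138 = 340 W

Q = 340 W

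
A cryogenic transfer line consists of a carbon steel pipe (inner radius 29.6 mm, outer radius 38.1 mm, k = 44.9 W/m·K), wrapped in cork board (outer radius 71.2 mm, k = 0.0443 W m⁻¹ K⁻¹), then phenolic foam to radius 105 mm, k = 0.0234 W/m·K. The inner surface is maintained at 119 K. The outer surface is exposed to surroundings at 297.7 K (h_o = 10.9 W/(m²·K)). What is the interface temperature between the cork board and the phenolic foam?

T = 198.9 K

Resistance network (inner→outer):
  R'_carbon steel = ln(0.0381/0.0296)/(2πk) = 0.2524/(2π·44.9) = 8.948×10^-4 m·K/W
  R'_cork board = ln(0.0712/0.0381)/(2πk) = 0.6253/(2π·0.0443) = 2.246 m·K/W
  R'_phenolic foam = ln(0.105/0.0712)/(2πk) = 0.3885/(2π·0.0234) = 2.642 m·K/W
  R'_conv,out = 1/(2πr h) = 1/(2π·0.105·10.9) = 0.1391 m·K/W
ΣR = 8.948×10^-4 + 2.246 + 2.642 + 0.1391 = 5.028 m·K/W
Q' = ΔT/ΣR = (119 K − 297.7 K)/5.028 = -35.54 W/m
From the inner boundary to the cork board/phenolic foam interface, ΣR_partial = 2.247 m·K/W.
T_interface = T_in − Q'·ΣR_partial = 119 K − (-35.54)(2.247) = 198.9 K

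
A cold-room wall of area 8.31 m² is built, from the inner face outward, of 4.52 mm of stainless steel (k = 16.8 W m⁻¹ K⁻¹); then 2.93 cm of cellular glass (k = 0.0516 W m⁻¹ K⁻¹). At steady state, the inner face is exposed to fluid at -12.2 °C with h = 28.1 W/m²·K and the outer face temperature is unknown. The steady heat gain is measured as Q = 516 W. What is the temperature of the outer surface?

Sum the resistances:
  R_conv,in = 1/(hA) = 1/(28.1·8.31) = 0.004282 K/W
  R_stainless steel = L/(kA) = 0.00452/(16.8·8.31) = 3.238×10^-5 K/W
  R_cellular glass = L/(kA) = 0.0293/(0.0516·8.31) = 0.06833 K/W
ΣR = 0.07265 K/W
ΔT = Q·ΣR = 516 × 0.07265 = 37.49 K
Heat flows inward, so T_out = T_in + ΔT = -12.2 + 37.49 = 25.3 °C

T_out = 25.3 °C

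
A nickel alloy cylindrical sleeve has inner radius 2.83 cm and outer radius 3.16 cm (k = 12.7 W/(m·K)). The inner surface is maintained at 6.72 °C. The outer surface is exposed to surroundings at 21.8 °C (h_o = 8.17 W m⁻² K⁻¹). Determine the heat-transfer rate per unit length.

Q' = 24.4 W/m

Series thermal resistances, inner to outer:
  R'_nickel alloy = ln(0.0316/0.0283)/(2πk) = 0.1103/(2π·12.7) = 0.001382 m·K/W
  R'_conv,out = 1/(2πr h) = 1/(2π·0.0316·8.17) = 0.6165 m·K/W
ΣR = 0.001382 + 0.6165 = 0.6179 m·K/W
Q' = ΔT/ΣR = (6.72 °C − 21.8 °C)/0.6179 = -24.4 W/m
(Negative Q' ⇒ heat flows inward; heat gain = 24.4 W/m.)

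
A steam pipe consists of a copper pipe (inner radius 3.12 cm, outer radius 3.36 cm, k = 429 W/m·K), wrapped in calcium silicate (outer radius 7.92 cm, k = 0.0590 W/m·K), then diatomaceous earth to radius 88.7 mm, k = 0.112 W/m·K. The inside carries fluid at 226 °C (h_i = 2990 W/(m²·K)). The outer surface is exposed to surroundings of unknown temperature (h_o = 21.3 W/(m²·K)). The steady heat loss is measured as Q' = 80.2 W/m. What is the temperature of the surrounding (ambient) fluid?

Series resistances:
  R'_conv,in = 1/(2πr h) = 1/(2π·0.0312·2990) = 0.001706 m·K/W
  R'_copper = ln(0.0336/0.0312)/(2πk) = 0.07411/(2π·429) = 2.749×10^-5 m·K/W
  R'_calcium silicate = ln(0.0792/0.0336)/(2πk) = 0.8575/(2π·0.0590) = 2.313 m·K/W
  R'_diatomaceous earth = ln(0.0887/0.0792)/(2πk) = 0.1133/(2π·0.112) = 0.1610 m·K/W
  R'_conv,out = 1/(2πr h) = 1/(2π·0.0887·21.3) = 0.08424 m·K/W
ΣR = 2.560 m·K/W
ΔT = Q'·ΣR = 80.2 × 2.560 = 205.3 K
Heat flows outward, so T_out = T_in − ΔT = 226 − 205.3 = 20.7 °C

T_out = 20.7 °C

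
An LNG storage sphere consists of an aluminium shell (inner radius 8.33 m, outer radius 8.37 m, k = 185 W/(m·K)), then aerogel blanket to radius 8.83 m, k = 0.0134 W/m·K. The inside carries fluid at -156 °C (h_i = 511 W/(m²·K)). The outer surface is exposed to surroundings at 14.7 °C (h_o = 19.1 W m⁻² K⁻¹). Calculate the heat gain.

Q = 4.61 kW

Resistance network (inner→outer):
  R_conv,in = 1/(4πr²h) = 1/(4π·8.33²·511) = 2.244×10^-6 K/W
  R_aluminium = (1/8.33 − 1/8.37)/(4πk) = 5.737×10^-4/(4π·185) = 2.468×10^-7 K/W
  R_aerogel blanket = (1/8.37 − 1/8.83)/(4πk) = 0.006224/(4π·0.0134) = 0.03696 K/W
  R_conv,out = 1/(4πr²h) = 1/(4π·8.83²·19.1) = 5.344×10^-5 K/W
ΣR = 2.244×10^-6 + 2.468×10^-7 + 0.03696 + 5.344×10^-5 = 0.03702 K/W
Q = ΔT/ΣR = (-156 °C − 14.7 °C)/0.03702 = -4610 W
(Negative Q ⇒ heat flows inward; heat gain = 4610 W.)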